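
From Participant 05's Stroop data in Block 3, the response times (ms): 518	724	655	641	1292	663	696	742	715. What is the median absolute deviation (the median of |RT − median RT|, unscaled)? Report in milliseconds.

41 ms

Sorted: 518, 641, 655, 663, 696, 715, 724, 742, 1292 → median = 696
|x − 696|: 178, 28, 41, 55, 596, 33, 0, 46, 19
Sorted deviations: 0, 19, 28, 33, 41, 46, 55, 178, 596 → MAD = 41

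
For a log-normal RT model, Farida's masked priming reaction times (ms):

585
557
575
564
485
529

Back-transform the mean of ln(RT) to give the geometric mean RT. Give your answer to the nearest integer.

548 ms

ln(RT): 6.3716, 6.3226, 6.3544, 6.3351, 6.1841, 6.2710
Mean ln(RT) = 37.8387/6 = 6.30646
Geometric mean = exp(6.30646) = 548.10 ms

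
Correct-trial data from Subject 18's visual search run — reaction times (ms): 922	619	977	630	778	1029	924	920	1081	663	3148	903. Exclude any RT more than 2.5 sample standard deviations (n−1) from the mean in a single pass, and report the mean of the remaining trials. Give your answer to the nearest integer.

n = 12, ΣRT = 12594, M = 1049.500
Σ(x−M)² = 5065015.00; s = √(5065015.00/11) = 678.569
Cutoffs: 1049.500 ± 2.5·678.569 → [-646.9, 2745.9]
Outside: 3148 → excluded.
Retained (n=11): Σ = 9446, mean = 9446/11 = 858.727

859 ms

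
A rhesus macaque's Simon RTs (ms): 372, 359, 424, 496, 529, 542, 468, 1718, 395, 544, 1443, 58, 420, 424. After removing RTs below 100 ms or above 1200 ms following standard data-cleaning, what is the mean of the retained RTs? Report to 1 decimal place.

452.1 ms

Excluded: 58, 1443, 1718
Retained (n=11): Σ = 4973
Mean = 4973/11 = 452.0909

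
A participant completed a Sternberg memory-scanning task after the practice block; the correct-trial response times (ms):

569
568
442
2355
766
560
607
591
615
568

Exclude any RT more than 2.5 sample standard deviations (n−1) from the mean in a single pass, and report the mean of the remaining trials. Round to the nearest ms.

587 ms

n = 10, ΣRT = 7641, M = 764.100
Σ(x−M)² = 2868220.90; s = √(2868220.90/9) = 564.527
Cutoffs: 764.100 ± 2.5·564.527 → [-647.2, 2175.4]
Outside: 2355 → excluded.
Retained (n=9): Σ = 5286, mean = 5286/9 = 587.333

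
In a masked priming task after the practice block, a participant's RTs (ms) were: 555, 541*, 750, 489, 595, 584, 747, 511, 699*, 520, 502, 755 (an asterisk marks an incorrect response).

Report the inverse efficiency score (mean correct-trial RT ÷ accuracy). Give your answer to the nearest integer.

Correct trials (n=10): 555, 750, 489, 595, 584, 747, 511, 520, 502, 755
Mean correct RT = 6008/10 = 600.8000 ms
Proportion correct = 10/12
IES = 600.8000 / (10/12) = 720.960 ms

721 ms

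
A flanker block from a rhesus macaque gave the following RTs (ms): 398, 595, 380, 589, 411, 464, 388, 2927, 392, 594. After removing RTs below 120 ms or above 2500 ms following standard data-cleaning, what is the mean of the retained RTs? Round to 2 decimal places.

467.89 ms

Excluded: 2927
Retained (n=9): Σ = 4211
Mean = 4211/9 = 467.8889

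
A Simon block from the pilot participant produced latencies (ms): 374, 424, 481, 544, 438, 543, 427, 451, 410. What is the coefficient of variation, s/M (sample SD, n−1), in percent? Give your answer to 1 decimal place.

12.8%

n = 9, Σ = 4092, M = 454.6667
Σ(x−M)² = 26976.000; s = √(26976.000/8) = 58.0689
CV = 58.0689 / 454.6667 = 0.12772 = 12.772%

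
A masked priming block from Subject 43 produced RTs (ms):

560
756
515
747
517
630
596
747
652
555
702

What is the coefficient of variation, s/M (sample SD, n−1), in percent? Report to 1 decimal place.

14.7%

n = 11, Σ = 6977, M = 634.2727
Σ(x−M)² = 86396.182; s = √(86396.182/10) = 92.9495
CV = 92.9495 / 634.2727 = 0.14655 = 14.655%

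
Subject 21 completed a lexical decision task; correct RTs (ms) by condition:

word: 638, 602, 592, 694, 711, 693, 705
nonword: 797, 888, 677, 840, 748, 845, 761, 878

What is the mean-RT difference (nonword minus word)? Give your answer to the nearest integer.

M(word) = 4635/7 = 662.143
M(nonword) = 6434/8 = 804.250
Difference = 804.250 − 662.143 = 142.107 ms

142 ms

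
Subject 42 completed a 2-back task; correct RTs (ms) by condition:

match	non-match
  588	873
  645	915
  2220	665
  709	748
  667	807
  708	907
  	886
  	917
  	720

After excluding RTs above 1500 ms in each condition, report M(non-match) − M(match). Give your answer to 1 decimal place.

163.0 ms

match: exclude 2220
M(match) = 3317/5 = 663.400
M(non-match) = 7438/9 = 826.444
Difference = 826.444 − 663.400 = 163.044 ms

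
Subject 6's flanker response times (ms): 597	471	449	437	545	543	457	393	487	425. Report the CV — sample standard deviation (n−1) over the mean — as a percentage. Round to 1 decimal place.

n = 10, Σ = 4804, M = 480.4000
Σ(x−M)² = 35944.400; s = √(35944.400/9) = 63.1967
CV = 63.1967 / 480.4000 = 0.13155 = 13.155%

13.2%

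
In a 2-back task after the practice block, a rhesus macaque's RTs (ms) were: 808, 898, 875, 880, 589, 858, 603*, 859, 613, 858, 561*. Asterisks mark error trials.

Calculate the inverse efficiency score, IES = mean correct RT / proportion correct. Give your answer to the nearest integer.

Correct trials (n=9): 808, 898, 875, 880, 589, 858, 859, 613, 858
Mean correct RT = 7238/9 = 804.2222 ms
Proportion correct = 9/11
IES = 804.2222 / (9/11) = 982.938 ms

983 ms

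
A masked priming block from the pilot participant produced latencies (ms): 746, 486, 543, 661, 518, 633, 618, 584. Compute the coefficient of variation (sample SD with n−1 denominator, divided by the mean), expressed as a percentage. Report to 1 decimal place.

n = 8, Σ = 4789, M = 598.6250
Σ(x−M)² = 49659.875; s = √(49659.875/7) = 84.2275
CV = 84.2275 / 598.6250 = 0.14070 = 14.070%

14.1%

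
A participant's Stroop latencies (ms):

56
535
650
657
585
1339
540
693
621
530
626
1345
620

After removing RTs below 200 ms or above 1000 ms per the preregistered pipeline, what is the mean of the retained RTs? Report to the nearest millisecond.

606 ms

Excluded: 56, 1339, 1345
Retained (n=10): Σ = 6057
Mean = 6057/10 = 605.7000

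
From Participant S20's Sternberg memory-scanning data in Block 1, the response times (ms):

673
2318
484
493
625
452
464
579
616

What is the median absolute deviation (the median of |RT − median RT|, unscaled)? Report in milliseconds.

94 ms

Sorted: 452, 464, 484, 493, 579, 616, 625, 673, 2318 → median = 579
|x − 579|: 94, 1739, 95, 86, 46, 127, 115, 0, 37
Sorted deviations: 0, 37, 46, 86, 94, 95, 115, 127, 1739 → MAD = 94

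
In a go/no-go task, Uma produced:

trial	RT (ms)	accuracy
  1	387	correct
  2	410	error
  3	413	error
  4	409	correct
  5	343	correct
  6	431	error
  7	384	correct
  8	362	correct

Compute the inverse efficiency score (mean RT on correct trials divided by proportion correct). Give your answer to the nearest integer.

603 ms

Correct trials (n=5): 387, 409, 343, 384, 362
Mean correct RT = 1885/5 = 377.0000 ms
Proportion correct = 5/8
IES = 377.0000 / (5/8) = 603.200 ms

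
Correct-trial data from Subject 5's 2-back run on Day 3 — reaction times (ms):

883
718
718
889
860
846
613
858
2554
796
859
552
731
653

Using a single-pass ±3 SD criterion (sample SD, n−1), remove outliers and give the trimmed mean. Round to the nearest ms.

n = 14, ΣRT = 12530, M = 895.000
Σ(x−M)² = 3113844.00; s = √(3113844.00/13) = 489.414
Cutoffs: 895.000 ± 3·489.414 → [-573.2, 2363.2]
Outside: 2554 → excluded.
Retained (n=13): Σ = 9976, mean = 9976/13 = 767.385

767 ms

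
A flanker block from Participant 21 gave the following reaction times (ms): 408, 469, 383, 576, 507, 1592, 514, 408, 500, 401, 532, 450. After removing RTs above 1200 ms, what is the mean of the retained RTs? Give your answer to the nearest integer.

Excluded: 1592
Retained (n=11): Σ = 5148
Mean = 5148/11 = 468.0000

468 ms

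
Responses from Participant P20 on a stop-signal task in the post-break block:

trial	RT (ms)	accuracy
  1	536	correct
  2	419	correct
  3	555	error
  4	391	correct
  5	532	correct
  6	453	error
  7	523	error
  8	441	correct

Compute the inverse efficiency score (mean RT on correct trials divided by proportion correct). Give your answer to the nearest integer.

Correct trials (n=5): 536, 419, 391, 532, 441
Mean correct RT = 2319/5 = 463.8000 ms
Proportion correct = 5/8
IES = 463.8000 / (5/8) = 742.080 ms

742 ms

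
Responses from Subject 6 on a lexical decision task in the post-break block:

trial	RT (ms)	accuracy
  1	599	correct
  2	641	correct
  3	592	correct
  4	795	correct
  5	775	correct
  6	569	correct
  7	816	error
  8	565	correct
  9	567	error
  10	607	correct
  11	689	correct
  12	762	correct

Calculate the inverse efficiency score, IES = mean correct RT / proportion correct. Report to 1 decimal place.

Correct trials (n=10): 599, 641, 592, 795, 775, 569, 565, 607, 689, 762
Mean correct RT = 6594/10 = 659.4000 ms
Proportion correct = 10/12
IES = 659.4000 / (10/12) = 791.280 ms

791.3 ms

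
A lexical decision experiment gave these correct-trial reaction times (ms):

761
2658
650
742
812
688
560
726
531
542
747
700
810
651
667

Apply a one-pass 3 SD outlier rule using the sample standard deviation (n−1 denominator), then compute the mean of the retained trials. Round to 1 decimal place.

n = 15, ΣRT = 12245, M = 816.333
Σ(x−M)² = 3743035.33; s = √(3743035.33/14) = 517.068
Cutoffs: 816.333 ± 3·517.068 → [-734.9, 2367.5]
Outside: 2658 → excluded.
Retained (n=14): Σ = 9587, mean = 9587/14 = 684.786

684.8 ms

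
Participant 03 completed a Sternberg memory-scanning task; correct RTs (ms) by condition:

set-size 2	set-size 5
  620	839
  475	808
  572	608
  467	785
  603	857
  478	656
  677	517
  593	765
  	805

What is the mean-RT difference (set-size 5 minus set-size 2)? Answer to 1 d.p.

M(set-size 2) = 4485/8 = 560.625
M(set-size 5) = 6640/9 = 737.778
Difference = 737.778 − 560.625 = 177.153 ms

177.2 ms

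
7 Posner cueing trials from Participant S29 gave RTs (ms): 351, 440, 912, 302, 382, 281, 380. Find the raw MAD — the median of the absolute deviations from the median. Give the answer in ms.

Sorted: 281, 302, 351, 380, 382, 440, 912 → median = 380
|x − 380|: 29, 60, 532, 78, 2, 99, 0
Sorted deviations: 0, 2, 29, 60, 78, 99, 532 → MAD = 60

60 ms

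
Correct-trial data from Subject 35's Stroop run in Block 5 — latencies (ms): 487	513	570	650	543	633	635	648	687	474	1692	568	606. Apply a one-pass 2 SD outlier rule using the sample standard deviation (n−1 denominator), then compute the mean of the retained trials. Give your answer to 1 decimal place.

584.5 ms

n = 13, ΣRT = 8706, M = 669.692
Σ(x−M)² = 1185432.77; s = √(1185432.77/12) = 314.303
Cutoffs: 669.692 ± 2·314.303 → [41.1, 1298.3]
Outside: 1692 → excluded.
Retained (n=12): Σ = 7014, mean = 7014/12 = 584.500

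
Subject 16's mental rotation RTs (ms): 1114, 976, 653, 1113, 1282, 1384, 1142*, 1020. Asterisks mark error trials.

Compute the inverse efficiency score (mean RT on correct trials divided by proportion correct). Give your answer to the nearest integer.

1231 ms

Correct trials (n=7): 1114, 976, 653, 1113, 1282, 1384, 1020
Mean correct RT = 7542/7 = 1077.4286 ms
Proportion correct = 7/8
IES = 1077.4286 / (7/8) = 1231.347 ms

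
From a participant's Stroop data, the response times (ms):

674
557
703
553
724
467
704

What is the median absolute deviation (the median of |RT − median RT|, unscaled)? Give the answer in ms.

Sorted: 467, 553, 557, 674, 703, 704, 724 → median = 674
|x − 674|: 0, 117, 29, 121, 50, 207, 30
Sorted deviations: 0, 29, 30, 50, 117, 121, 207 → MAD = 50

50 ms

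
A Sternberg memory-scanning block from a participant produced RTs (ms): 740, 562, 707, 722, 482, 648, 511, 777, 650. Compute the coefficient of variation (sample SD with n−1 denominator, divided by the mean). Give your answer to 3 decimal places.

n = 9, Σ = 5799, M = 644.3333
Σ(x−M)² = 87666.000; s = √(87666.000/8) = 104.6817
CV = 104.6817 / 644.3333 = 0.16247

0.162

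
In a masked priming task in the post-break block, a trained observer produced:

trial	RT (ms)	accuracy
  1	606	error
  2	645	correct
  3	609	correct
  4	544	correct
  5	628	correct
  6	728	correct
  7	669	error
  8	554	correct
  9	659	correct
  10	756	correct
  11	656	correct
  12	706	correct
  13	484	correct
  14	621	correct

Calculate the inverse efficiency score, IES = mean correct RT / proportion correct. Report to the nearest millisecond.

738 ms

Correct trials (n=12): 645, 609, 544, 628, 728, 554, 659, 756, 656, 706, 484, 621
Mean correct RT = 7590/12 = 632.5000 ms
Proportion correct = 12/14
IES = 632.5000 / (12/14) = 737.917 ms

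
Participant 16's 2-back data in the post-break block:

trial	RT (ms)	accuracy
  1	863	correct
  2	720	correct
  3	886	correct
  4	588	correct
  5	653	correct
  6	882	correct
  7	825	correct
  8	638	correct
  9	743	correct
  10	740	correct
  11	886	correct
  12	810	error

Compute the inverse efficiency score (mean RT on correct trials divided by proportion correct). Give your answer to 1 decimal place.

Correct trials (n=11): 863, 720, 886, 588, 653, 882, 825, 638, 743, 740, 886
Mean correct RT = 8424/11 = 765.8182 ms
Proportion correct = 11/12
IES = 765.8182 / (11/12) = 835.438 ms

835.4 ms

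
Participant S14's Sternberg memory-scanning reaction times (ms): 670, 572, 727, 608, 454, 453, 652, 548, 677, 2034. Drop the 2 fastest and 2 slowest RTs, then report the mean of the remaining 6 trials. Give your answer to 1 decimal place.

621.2 ms

Sorted: 453, 454, 548, 572, 608, 652, 670, 677, 727, 2034
Drop lowest 2 (453, 454) and highest 2 (727, 2034)
Remaining (n=6): Σ = 3727, mean = 3727/6 = 621.167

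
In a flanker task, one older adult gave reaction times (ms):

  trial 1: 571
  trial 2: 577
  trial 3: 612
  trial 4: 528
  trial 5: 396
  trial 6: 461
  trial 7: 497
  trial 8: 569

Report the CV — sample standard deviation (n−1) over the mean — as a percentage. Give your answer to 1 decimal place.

13.6%

n = 8, Σ = 4211, M = 526.3750
Σ(x−M)² = 35839.875; s = √(35839.875/7) = 71.5541
CV = 71.5541 / 526.3750 = 0.13594 = 13.594%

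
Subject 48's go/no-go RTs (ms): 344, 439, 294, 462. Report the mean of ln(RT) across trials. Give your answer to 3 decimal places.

5.936

ln(RT): 5.8406, 6.0845, 5.6836, 6.1356
Σ ln(RT) = 23.7443
Mean = 23.7443/4 = 5.93607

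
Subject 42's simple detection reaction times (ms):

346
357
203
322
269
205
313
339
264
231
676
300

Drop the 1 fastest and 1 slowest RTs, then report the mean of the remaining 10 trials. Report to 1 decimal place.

Sorted: 203, 205, 231, 264, 269, 300, 313, 322, 339, 346, 357, 676
Drop lowest 1 (203) and highest 1 (676)
Remaining (n=10): Σ = 2946, mean = 2946/10 = 294.600

294.6 ms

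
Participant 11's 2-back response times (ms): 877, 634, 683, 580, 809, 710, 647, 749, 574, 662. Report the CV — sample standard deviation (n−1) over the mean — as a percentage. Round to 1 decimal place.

14.0%

n = 10, Σ = 6925, M = 692.5000
Σ(x−M)² = 84322.500; s = √(84322.500/9) = 96.7945
CV = 96.7945 / 692.5000 = 0.13978 = 13.978%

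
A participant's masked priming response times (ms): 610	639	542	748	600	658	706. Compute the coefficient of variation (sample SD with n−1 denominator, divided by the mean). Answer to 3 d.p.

0.107

n = 7, Σ = 4503, M = 643.2857
Σ(x−M)² = 28373.429; s = √(28373.429/6) = 68.7670
CV = 68.7670 / 643.2857 = 0.10690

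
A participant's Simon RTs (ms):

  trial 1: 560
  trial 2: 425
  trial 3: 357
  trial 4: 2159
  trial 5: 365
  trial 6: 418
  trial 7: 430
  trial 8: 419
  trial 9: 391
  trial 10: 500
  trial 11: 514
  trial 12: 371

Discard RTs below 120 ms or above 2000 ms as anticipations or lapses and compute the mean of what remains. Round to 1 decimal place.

431.8 ms

Excluded: 2159
Retained (n=11): Σ = 4750
Mean = 4750/11 = 431.8182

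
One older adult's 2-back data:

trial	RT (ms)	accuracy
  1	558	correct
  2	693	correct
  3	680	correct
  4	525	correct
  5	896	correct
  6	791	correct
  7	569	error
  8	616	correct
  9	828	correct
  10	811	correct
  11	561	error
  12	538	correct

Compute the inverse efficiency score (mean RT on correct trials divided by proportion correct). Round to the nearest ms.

Correct trials (n=10): 558, 693, 680, 525, 896, 791, 616, 828, 811, 538
Mean correct RT = 6936/10 = 693.6000 ms
Proportion correct = 10/12
IES = 693.6000 / (10/12) = 832.320 ms

832 ms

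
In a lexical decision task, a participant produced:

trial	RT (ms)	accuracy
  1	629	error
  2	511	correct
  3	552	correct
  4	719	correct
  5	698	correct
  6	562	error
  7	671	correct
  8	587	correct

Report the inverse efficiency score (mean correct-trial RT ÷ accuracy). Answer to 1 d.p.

Correct trials (n=6): 511, 552, 719, 698, 671, 587
Mean correct RT = 3738/6 = 623.0000 ms
Proportion correct = 6/8
IES = 623.0000 / (6/8) = 830.667 ms

830.7 ms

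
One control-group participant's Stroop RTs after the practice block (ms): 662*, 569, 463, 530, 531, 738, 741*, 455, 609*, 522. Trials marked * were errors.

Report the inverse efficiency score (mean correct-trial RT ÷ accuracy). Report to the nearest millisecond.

777 ms

Correct trials (n=7): 569, 463, 530, 531, 738, 455, 522
Mean correct RT = 3808/7 = 544.0000 ms
Proportion correct = 7/10
IES = 544.0000 / (7/10) = 777.143 ms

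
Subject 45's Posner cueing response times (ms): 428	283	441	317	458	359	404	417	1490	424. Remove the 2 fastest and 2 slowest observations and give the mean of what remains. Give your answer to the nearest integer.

Sorted: 283, 317, 359, 404, 417, 424, 428, 441, 458, 1490
Drop lowest 2 (283, 317) and highest 2 (458, 1490)
Remaining (n=6): Σ = 2473, mean = 2473/6 = 412.167

412 ms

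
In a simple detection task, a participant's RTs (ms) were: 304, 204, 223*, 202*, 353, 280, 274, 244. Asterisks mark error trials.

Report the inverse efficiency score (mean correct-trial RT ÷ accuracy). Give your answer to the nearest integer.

369 ms

Correct trials (n=6): 304, 204, 353, 280, 274, 244
Mean correct RT = 1659/6 = 276.5000 ms
Proportion correct = 6/8
IES = 276.5000 / (6/8) = 368.667 ms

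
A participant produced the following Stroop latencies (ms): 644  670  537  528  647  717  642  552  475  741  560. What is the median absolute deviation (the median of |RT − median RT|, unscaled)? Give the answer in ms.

Sorted: 475, 528, 537, 552, 560, 642, 644, 647, 670, 717, 741 → median = 642
|x − 642|: 2, 28, 105, 114, 5, 75, 0, 90, 167, 99, 82
Sorted deviations: 0, 2, 5, 28, 75, 82, 90, 99, 105, 114, 167 → MAD = 82

82 ms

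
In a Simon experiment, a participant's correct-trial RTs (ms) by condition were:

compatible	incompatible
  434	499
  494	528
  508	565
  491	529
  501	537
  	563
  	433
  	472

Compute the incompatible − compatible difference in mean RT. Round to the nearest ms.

30 ms

M(compatible) = 2428/5 = 485.600
M(incompatible) = 4126/8 = 515.750
Difference = 515.750 − 485.600 = 30.150 ms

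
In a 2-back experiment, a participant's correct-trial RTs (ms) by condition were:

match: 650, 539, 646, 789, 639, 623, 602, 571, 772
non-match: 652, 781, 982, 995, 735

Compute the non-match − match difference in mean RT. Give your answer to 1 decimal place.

181.1 ms

M(match) = 5831/9 = 647.889
M(non-match) = 4145/5 = 829.000
Difference = 829.000 − 647.889 = 181.111 ms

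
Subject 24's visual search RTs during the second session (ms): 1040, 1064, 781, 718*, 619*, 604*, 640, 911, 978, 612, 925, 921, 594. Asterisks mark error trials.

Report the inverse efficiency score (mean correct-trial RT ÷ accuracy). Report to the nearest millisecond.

Correct trials (n=10): 1040, 1064, 781, 640, 911, 978, 612, 925, 921, 594
Mean correct RT = 8466/10 = 846.6000 ms
Proportion correct = 10/13
IES = 846.6000 / (10/13) = 1100.580 ms

1101 ms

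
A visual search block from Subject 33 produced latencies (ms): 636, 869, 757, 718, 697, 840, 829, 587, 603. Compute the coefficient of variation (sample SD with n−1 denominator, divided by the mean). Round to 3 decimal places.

0.145

n = 9, Σ = 6536, M = 726.2222
Σ(x−M)² = 88469.556; s = √(88469.556/8) = 105.1603
CV = 105.1603 / 726.2222 = 0.14480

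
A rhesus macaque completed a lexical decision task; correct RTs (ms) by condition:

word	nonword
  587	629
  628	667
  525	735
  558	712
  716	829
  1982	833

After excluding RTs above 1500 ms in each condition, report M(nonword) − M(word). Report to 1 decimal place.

131.4 ms

word: exclude 1982
M(word) = 3014/5 = 602.800
M(nonword) = 4405/6 = 734.167
Difference = 734.167 − 602.800 = 131.367 ms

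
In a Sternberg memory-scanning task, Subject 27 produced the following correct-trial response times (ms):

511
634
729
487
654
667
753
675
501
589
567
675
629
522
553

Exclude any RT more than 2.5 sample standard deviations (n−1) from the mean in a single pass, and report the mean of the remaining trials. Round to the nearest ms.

610 ms

n = 15, ΣRT = 9146, M = 609.733
Σ(x−M)² = 99274.93; s = √(99274.93/14) = 84.208
Cutoffs: 609.733 ± 2.5·84.208 → [399.2, 820.3]
No RTs fall outside the cutoffs; all 15 retained. Mean = 9146/15 = 609.733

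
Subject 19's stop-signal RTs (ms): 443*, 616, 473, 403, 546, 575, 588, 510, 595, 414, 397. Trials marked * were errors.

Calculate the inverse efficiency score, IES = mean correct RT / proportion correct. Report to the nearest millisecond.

563 ms

Correct trials (n=10): 616, 473, 403, 546, 575, 588, 510, 595, 414, 397
Mean correct RT = 5117/10 = 511.7000 ms
Proportion correct = 10/11
IES = 511.7000 / (10/11) = 562.870 ms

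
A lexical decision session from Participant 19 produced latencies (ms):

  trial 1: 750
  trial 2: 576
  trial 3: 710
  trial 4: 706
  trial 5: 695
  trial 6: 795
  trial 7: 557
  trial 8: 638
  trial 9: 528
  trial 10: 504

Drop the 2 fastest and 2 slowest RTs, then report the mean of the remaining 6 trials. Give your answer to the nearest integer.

Sorted: 504, 528, 557, 576, 638, 695, 706, 710, 750, 795
Drop lowest 2 (504, 528) and highest 2 (750, 795)
Remaining (n=6): Σ = 3882, mean = 3882/6 = 647.000

647 ms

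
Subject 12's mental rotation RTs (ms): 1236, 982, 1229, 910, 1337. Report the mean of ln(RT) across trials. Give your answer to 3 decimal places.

7.027

ln(RT): 7.1196, 6.8896, 7.1140, 6.8134, 7.1982
Σ ln(RT) = 35.1348
Mean = 35.1348/5 = 7.02696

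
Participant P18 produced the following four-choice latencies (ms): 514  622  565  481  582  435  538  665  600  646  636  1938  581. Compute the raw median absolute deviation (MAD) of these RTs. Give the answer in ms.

54 ms

Sorted: 435, 481, 514, 538, 565, 581, 582, 600, 622, 636, 646, 665, 1938 → median = 582
|x − 582|: 68, 40, 17, 101, 0, 147, 44, 83, 18, 64, 54, 1356, 1
Sorted deviations: 0, 1, 17, 18, 40, 44, 54, 64, 68, 83, 101, 147, 1356 → MAD = 54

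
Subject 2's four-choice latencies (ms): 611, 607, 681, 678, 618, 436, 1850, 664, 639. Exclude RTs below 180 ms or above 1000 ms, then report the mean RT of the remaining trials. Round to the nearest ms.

617 ms

Excluded: 1850
Retained (n=8): Σ = 4934
Mean = 4934/8 = 616.7500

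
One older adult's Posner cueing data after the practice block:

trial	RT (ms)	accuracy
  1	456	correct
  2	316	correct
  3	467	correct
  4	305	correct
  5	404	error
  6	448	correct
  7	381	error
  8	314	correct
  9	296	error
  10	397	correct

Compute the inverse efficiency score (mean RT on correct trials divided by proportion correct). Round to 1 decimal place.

551.6 ms

Correct trials (n=7): 456, 316, 467, 305, 448, 314, 397
Mean correct RT = 2703/7 = 386.1429 ms
Proportion correct = 7/10
IES = 386.1429 / (7/10) = 551.633 ms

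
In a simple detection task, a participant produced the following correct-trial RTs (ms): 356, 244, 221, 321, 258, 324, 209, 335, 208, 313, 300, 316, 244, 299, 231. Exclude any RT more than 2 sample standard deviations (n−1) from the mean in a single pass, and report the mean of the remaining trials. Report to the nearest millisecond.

n = 15, ΣRT = 4179, M = 278.600
Σ(x−M)² = 34717.60; s = √(34717.60/14) = 49.798
Cutoffs: 278.600 ± 2·49.798 → [179.0, 378.2]
No RTs fall outside the cutoffs; all 15 retained. Mean = 4179/15 = 278.600

279 ms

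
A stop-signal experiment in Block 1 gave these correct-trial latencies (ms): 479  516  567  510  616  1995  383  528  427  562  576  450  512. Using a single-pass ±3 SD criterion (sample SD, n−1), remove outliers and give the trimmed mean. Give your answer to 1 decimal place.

510.5 ms

n = 13, ΣRT = 8121, M = 624.692
Σ(x−M)² = 2083706.77; s = √(2083706.77/12) = 416.704
Cutoffs: 624.692 ± 3·416.704 → [-625.4, 1874.8]
Outside: 1995 → excluded.
Retained (n=12): Σ = 6126, mean = 6126/12 = 510.500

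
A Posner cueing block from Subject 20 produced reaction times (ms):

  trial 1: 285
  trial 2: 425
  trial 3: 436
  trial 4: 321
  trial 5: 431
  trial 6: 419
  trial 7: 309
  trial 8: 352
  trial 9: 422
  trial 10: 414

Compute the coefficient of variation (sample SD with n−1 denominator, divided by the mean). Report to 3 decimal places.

n = 10, Σ = 3814, M = 381.4000
Σ(x−M)² = 30514.400; s = √(30514.400/9) = 58.2279
CV = 58.2279 / 381.4000 = 0.15267

0.153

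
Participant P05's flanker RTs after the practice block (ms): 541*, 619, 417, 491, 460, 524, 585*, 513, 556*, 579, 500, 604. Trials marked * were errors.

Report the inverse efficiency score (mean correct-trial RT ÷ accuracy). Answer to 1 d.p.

697.3 ms

Correct trials (n=9): 619, 417, 491, 460, 524, 513, 579, 500, 604
Mean correct RT = 4707/9 = 523.0000 ms
Proportion correct = 9/12
IES = 523.0000 / (9/12) = 697.333 ms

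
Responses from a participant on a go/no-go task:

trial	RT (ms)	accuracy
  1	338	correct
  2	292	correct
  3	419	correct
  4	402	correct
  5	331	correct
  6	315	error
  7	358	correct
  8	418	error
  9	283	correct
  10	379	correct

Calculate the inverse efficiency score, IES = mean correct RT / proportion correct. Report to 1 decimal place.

Correct trials (n=8): 338, 292, 419, 402, 331, 358, 283, 379
Mean correct RT = 2802/8 = 350.2500 ms
Proportion correct = 8/10
IES = 350.2500 / (8/10) = 437.812 ms

437.8 ms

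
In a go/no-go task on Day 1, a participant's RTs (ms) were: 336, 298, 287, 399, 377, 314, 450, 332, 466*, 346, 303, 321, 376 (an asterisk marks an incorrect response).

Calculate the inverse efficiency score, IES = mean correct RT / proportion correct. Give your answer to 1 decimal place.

Correct trials (n=12): 336, 298, 287, 399, 377, 314, 450, 332, 346, 303, 321, 376
Mean correct RT = 4139/12 = 344.9167 ms
Proportion correct = 12/13
IES = 344.9167 / (12/13) = 373.660 ms

373.7 ms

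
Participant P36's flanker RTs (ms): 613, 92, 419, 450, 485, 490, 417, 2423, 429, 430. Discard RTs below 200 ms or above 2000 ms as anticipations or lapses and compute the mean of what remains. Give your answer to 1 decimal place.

Excluded: 92, 2423
Retained (n=8): Σ = 3733
Mean = 3733/8 = 466.6250

466.6 ms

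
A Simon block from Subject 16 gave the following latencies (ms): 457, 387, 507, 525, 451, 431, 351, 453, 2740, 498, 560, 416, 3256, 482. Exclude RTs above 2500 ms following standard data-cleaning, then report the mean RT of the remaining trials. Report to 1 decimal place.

Excluded: 2740, 3256
Retained (n=12): Σ = 5518
Mean = 5518/12 = 459.8333

459.8 ms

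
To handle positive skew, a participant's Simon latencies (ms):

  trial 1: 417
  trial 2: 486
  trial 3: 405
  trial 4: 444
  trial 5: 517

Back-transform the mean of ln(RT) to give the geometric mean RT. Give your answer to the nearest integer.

452 ms

ln(RT): 6.0331, 6.1862, 6.0039, 6.0958, 6.2480
Mean ln(RT) = 30.5670/5 = 6.11341
Geometric mean = exp(6.11341) = 451.88 ms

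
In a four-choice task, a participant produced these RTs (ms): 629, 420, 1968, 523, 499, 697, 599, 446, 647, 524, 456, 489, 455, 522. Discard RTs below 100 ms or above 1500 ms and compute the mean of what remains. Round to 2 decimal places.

Excluded: 1968
Retained (n=13): Σ = 6906
Mean = 6906/13 = 531.2308

531.23 ms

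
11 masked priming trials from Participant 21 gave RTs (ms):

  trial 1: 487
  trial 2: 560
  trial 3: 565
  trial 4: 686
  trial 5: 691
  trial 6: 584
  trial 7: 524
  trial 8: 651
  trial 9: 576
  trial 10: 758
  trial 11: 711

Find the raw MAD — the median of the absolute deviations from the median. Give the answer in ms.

67 ms

Sorted: 487, 524, 560, 565, 576, 584, 651, 686, 691, 711, 758 → median = 584
|x − 584|: 97, 24, 19, 102, 107, 0, 60, 67, 8, 174, 127
Sorted deviations: 0, 8, 19, 24, 60, 67, 97, 102, 107, 127, 174 → MAD = 67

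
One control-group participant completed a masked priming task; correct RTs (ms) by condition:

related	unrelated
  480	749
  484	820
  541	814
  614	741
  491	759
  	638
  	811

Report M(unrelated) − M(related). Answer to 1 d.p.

M(related) = 2610/5 = 522.000
M(unrelated) = 5332/7 = 761.714
Difference = 761.714 − 522.000 = 239.714 ms

239.7 ms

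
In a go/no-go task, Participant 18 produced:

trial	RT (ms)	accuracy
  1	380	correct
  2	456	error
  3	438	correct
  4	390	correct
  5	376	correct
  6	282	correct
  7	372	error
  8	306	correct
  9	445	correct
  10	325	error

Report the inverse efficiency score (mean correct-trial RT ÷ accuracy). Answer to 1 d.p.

534.1 ms

Correct trials (n=7): 380, 438, 390, 376, 282, 306, 445
Mean correct RT = 2617/7 = 373.8571 ms
Proportion correct = 7/10
IES = 373.8571 / (7/10) = 534.082 ms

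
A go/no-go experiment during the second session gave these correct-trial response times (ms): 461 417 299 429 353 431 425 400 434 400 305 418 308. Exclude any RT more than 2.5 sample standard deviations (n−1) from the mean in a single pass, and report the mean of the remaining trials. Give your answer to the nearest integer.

391 ms

n = 13, ΣRT = 5080, M = 390.769
Σ(x−M)² = 36708.31; s = √(36708.31/12) = 55.308
Cutoffs: 390.769 ± 2.5·55.308 → [252.5, 529.0]
No RTs fall outside the cutoffs; all 13 retained. Mean = 5080/13 = 390.769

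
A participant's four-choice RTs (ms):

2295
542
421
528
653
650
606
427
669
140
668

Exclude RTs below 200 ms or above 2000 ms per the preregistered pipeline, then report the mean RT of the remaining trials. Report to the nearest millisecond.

Excluded: 140, 2295
Retained (n=9): Σ = 5164
Mean = 5164/9 = 573.7778

574 ms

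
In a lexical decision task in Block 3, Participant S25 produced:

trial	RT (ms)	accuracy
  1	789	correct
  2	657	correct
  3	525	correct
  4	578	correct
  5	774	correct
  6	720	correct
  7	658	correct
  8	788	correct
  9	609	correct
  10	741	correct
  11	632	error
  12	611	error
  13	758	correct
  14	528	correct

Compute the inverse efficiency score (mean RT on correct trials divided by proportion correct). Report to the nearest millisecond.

790 ms

Correct trials (n=12): 789, 657, 525, 578, 774, 720, 658, 788, 609, 741, 758, 528
Mean correct RT = 8125/12 = 677.0833 ms
Proportion correct = 12/14
IES = 677.0833 / (12/14) = 789.931 ms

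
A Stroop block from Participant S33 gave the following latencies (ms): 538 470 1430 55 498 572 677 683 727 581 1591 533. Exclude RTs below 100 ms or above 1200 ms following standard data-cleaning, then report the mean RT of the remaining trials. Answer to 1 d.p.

586.6 ms

Excluded: 55, 1430, 1591
Retained (n=9): Σ = 5279
Mean = 5279/9 = 586.5556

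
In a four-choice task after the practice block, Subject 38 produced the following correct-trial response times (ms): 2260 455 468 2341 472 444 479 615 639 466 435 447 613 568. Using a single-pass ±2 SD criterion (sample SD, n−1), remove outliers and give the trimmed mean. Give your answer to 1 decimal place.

n = 14, ΣRT = 10702, M = 764.429
Σ(x−M)² = 5573505.43; s = √(5573505.43/13) = 654.776
Cutoffs: 764.429 ± 2·654.776 → [-545.1, 2074.0]
Outside: 2260, 2341 → excluded.
Retained (n=12): Σ = 6101, mean = 6101/12 = 508.417

508.4 ms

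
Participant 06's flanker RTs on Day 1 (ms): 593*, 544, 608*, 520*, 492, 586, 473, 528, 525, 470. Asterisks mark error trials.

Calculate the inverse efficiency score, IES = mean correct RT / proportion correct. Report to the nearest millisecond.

Correct trials (n=7): 544, 492, 586, 473, 528, 525, 470
Mean correct RT = 3618/7 = 516.8571 ms
Proportion correct = 7/10
IES = 516.8571 / (7/10) = 738.367 ms

738 ms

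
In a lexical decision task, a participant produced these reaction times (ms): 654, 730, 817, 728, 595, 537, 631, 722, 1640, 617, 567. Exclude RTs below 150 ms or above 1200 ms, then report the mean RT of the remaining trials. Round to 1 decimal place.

Excluded: 1640
Retained (n=10): Σ = 6598
Mean = 6598/10 = 659.8000

659.8 ms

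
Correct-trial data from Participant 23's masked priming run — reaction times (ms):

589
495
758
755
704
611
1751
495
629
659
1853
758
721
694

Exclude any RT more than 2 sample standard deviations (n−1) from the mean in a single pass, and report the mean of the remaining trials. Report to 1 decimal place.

n = 14, ΣRT = 11472, M = 819.429
Σ(x−M)² = 2355585.43; s = √(2355585.43/13) = 425.675
Cutoffs: 819.429 ± 2·425.675 → [-31.9, 1670.8]
Outside: 1751, 1853 → excluded.
Retained (n=12): Σ = 7868, mean = 7868/12 = 655.667

655.7 ms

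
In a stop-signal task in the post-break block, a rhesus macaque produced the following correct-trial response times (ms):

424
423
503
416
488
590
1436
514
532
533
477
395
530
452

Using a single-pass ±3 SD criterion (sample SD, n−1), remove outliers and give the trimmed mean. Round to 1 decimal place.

n = 14, ΣRT = 7713, M = 550.929
Σ(x−M)² = 883864.93; s = √(883864.93/13) = 260.748
Cutoffs: 550.929 ± 3·260.748 → [-231.3, 1333.2]
Outside: 1436 → excluded.
Retained (n=13): Σ = 6277, mean = 6277/13 = 482.846

482.8 ms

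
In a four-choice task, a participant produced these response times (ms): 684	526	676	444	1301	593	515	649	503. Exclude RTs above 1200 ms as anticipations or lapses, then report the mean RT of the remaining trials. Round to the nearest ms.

574 ms

Excluded: 1301
Retained (n=8): Σ = 4590
Mean = 4590/8 = 573.7500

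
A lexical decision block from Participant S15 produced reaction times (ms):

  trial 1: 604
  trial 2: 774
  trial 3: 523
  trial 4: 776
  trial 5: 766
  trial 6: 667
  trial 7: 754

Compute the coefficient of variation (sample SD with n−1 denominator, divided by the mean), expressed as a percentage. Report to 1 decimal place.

n = 7, Σ = 4864, M = 694.8571
Σ(x−M)² = 59972.857; s = √(59972.857/6) = 99.9774
CV = 99.9774 / 694.8571 = 0.14388 = 14.388%

14.4%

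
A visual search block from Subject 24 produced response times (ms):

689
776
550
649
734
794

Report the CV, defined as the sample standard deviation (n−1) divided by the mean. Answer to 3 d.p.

0.130

n = 6, Σ = 4192, M = 698.6667
Σ(x−M)² = 40979.333; s = √(40979.333/5) = 90.5310
CV = 90.5310 / 698.6667 = 0.12958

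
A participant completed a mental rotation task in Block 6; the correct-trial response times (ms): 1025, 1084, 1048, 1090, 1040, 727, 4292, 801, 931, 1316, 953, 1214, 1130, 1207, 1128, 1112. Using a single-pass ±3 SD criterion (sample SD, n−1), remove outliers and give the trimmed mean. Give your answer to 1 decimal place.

1053.7 ms

n = 16, ΣRT = 20098, M = 1256.125
Σ(x−M)² = 10162777.75; s = √(10162777.75/15) = 823.115
Cutoffs: 1256.125 ± 3·823.115 → [-1213.2, 3725.5]
Outside: 4292 → excluded.
Retained (n=15): Σ = 15806, mean = 15806/15 = 1053.733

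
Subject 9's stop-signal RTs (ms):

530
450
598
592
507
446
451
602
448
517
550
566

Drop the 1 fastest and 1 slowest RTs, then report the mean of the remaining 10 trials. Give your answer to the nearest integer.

Sorted: 446, 448, 450, 451, 507, 517, 530, 550, 566, 592, 598, 602
Drop lowest 1 (446) and highest 1 (602)
Remaining (n=10): Σ = 5209, mean = 5209/10 = 520.900

521 ms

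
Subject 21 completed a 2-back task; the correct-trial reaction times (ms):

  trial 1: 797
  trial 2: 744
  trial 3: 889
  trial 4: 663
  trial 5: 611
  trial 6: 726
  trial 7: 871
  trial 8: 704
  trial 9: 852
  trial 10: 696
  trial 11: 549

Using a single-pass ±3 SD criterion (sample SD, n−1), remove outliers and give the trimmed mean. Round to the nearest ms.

n = 11, ΣRT = 8102, M = 736.545
Σ(x−M)² = 117518.73; s = √(117518.73/10) = 108.406
Cutoffs: 736.545 ± 3·108.406 → [411.3, 1061.8]
No RTs fall outside the cutoffs; all 11 retained. Mean = 8102/11 = 736.545

737 ms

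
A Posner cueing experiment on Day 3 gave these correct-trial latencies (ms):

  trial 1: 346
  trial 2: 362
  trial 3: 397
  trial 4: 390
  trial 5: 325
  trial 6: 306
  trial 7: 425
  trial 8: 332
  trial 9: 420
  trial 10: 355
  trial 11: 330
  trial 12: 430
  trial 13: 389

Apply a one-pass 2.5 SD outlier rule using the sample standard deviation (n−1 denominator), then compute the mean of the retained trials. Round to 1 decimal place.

369.8 ms

n = 13, ΣRT = 4807, M = 369.769
Σ(x−M)² = 20644.31; s = √(20644.31/12) = 41.477
Cutoffs: 369.769 ± 2.5·41.477 → [266.1, 473.5]
No RTs fall outside the cutoffs; all 13 retained. Mean = 4807/13 = 369.769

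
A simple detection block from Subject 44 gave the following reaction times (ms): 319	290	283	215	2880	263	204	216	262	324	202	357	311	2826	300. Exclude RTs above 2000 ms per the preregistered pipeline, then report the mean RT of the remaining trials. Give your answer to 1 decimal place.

Excluded: 2826, 2880
Retained (n=13): Σ = 3546
Mean = 3546/13 = 272.7692

272.8 ms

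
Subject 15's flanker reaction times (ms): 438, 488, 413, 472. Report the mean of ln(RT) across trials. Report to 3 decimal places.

ln(RT): 6.0822, 6.1903, 6.0234, 6.1570
Σ ln(RT) = 24.4530
Mean = 24.4530/4 = 6.11324

6.113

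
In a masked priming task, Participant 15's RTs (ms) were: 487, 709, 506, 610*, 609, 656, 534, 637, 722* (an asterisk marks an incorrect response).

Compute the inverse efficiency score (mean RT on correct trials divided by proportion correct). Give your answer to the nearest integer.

760 ms

Correct trials (n=7): 487, 709, 506, 609, 656, 534, 637
Mean correct RT = 4138/7 = 591.1429 ms
Proportion correct = 7/9
IES = 591.1429 / (7/9) = 760.041 ms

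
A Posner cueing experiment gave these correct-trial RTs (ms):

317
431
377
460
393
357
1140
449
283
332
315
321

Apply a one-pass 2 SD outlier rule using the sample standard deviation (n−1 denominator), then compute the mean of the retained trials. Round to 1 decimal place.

n = 12, ΣRT = 5175, M = 431.250
Σ(x−M)² = 583938.25; s = √(583938.25/11) = 230.402
Cutoffs: 431.250 ± 2·230.402 → [-29.6, 892.1]
Outside: 1140 → excluded.
Retained (n=11): Σ = 4035, mean = 4035/11 = 366.818

366.8 ms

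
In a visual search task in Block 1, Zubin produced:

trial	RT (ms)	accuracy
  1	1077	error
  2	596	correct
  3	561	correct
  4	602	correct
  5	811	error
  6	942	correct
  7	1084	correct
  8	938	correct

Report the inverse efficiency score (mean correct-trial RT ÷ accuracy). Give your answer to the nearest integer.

Correct trials (n=6): 596, 561, 602, 942, 1084, 938
Mean correct RT = 4723/6 = 787.1667 ms
Proportion correct = 6/8
IES = 787.1667 / (6/8) = 1049.556 ms

1050 ms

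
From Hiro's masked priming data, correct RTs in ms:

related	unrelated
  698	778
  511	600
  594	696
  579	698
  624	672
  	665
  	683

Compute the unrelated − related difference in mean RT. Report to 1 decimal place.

M(related) = 3006/5 = 601.200
M(unrelated) = 4792/7 = 684.571
Difference = 684.571 − 601.200 = 83.371 ms

83.4 ms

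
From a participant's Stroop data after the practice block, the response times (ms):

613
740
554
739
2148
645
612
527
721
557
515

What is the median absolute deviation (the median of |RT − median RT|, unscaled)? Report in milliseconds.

86 ms

Sorted: 515, 527, 554, 557, 612, 613, 645, 721, 739, 740, 2148 → median = 613
|x − 613|: 0, 127, 59, 126, 1535, 32, 1, 86, 108, 56, 98
Sorted deviations: 0, 1, 32, 56, 59, 86, 98, 108, 126, 127, 1535 → MAD = 86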